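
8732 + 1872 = 10604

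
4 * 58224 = 232896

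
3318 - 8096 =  - 4778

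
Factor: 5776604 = 2^2 * 191^1*7561^1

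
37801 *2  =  75602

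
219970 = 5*43994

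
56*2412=135072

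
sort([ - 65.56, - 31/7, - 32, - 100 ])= [ - 100, - 65.56, - 32,-31/7] 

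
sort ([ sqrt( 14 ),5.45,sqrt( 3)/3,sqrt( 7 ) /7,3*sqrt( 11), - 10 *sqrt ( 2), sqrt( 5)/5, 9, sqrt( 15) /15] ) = [ - 10 * sqrt( 2 ), sqrt ( 15)/15,sqrt( 7)/7,sqrt(5 ) /5,sqrt(3)/3, sqrt (14),5.45,9,3 * sqrt (11 ) ] 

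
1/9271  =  1/9271 = 0.00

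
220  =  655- 435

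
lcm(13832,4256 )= 55328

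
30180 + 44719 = 74899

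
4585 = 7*655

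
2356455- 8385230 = -6028775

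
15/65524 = 15/65524 =0.00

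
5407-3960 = 1447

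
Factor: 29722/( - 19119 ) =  - 2^1*3^( - 1) * 7^1*11^1*193^1*6373^( - 1 ) 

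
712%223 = 43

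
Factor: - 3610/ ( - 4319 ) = 2^1*5^1*7^( - 1)*19^2 * 617^(-1) 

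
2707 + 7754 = 10461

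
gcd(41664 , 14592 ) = 192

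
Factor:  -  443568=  - 2^4*3^1*9241^1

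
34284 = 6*5714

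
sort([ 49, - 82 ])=[ - 82, 49 ] 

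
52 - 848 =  - 796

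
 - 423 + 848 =425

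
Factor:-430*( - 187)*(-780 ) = -2^3* 3^1 * 5^2*11^1*13^1*17^1*43^1 = -  62719800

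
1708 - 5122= - 3414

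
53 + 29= 82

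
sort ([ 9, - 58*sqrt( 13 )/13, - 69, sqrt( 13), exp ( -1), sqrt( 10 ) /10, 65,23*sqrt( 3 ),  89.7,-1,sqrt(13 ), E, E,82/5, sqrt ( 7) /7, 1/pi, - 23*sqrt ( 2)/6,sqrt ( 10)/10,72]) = [ - 69, - 58*sqrt( 13 )/13, - 23 * sqrt(  2 ) /6, - 1, sqrt( 10)/10, sqrt( 10 ) /10,1/pi , exp ( - 1), sqrt( 7 ) /7, E,E,  sqrt(13 ), sqrt( 13), 9,82/5, 23*sqrt( 3), 65,72,89.7]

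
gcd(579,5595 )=3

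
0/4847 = 0 = 0.00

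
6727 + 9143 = 15870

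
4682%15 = 2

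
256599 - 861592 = -604993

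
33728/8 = 4216 = 4216.00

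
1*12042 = 12042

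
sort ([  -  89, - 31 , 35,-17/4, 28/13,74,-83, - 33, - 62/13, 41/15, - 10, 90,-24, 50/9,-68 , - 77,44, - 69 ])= [ - 89,-83,-77,-69, - 68,-33, - 31,-24,-10, - 62/13, - 17/4,  28/13, 41/15, 50/9, 35,44, 74, 90]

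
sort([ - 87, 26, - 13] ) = [  -  87, - 13,26]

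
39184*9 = 352656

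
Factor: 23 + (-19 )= 4 = 2^2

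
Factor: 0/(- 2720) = 0 = 0^1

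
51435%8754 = 7665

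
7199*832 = 5989568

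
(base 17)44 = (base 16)48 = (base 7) 132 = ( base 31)2A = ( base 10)72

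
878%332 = 214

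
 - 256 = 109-365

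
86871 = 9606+77265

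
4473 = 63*71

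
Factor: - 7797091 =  - 157^1*49663^1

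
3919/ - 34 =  - 116+25/34 = - 115.26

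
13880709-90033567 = -76152858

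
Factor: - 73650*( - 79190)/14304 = 486028625/1192 = 2^(-3 )*5^3*149^( - 1)*491^1 * 7919^1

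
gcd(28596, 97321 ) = 1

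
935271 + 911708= 1846979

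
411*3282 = 1348902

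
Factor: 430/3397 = 10/79  =  2^1*5^1 * 79^( - 1)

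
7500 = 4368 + 3132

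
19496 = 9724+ 9772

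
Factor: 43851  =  3^1*47^1*311^1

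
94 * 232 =21808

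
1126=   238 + 888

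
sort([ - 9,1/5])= [ - 9 , 1/5 ] 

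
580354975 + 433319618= 1013674593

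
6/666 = 1/111 = 0.01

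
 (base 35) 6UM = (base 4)2003212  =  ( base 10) 8422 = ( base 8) 20346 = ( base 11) 6367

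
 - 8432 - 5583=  - 14015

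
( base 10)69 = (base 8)105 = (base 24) 2l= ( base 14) 4d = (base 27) 2F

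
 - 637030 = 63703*( - 10) 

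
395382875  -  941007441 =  - 545624566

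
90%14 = 6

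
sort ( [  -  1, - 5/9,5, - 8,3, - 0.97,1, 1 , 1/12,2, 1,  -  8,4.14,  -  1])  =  [-8 , - 8,-1 , - 1 ,  -  0.97,-5/9, 1/12,1 , 1,1, 2, 3, 4.14, 5 ]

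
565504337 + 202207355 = 767711692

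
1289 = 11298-10009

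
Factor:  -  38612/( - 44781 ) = 2^2*3^(- 1)*7^2*11^( - 1) * 23^( - 1)*59^ ( - 1)*197^1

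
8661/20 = 8661/20 = 433.05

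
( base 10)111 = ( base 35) 36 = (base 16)6f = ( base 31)3i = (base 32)3f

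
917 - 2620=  - 1703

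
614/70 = 307/35  =  8.77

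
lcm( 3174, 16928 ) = 50784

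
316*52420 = 16564720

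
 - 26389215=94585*( - 279) 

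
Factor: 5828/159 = 2^2*3^( - 1 ) * 31^1*47^1*53^( - 1)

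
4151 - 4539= - 388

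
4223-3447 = 776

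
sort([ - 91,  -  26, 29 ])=[ - 91,-26,  29 ]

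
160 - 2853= - 2693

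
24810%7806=1392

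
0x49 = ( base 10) 73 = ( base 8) 111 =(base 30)2D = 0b1001001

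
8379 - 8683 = - 304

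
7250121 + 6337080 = 13587201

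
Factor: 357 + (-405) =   -  48 = - 2^4*3^1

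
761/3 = 761/3 = 253.67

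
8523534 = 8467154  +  56380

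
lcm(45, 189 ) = 945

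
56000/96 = 583+1/3 =583.33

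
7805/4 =1951+ 1/4 = 1951.25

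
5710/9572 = 2855/4786=0.60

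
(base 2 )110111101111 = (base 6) 24303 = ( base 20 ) 8I7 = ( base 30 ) 3SR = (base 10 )3567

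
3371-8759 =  - 5388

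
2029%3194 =2029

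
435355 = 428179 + 7176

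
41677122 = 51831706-10154584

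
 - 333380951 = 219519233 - 552900184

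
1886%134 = 10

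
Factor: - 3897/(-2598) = 2^ ( - 1)*3^1 = 3/2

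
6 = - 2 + 8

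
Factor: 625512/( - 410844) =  - 778/511 = -2^1 * 7^( - 1)*73^(- 1 ) * 389^1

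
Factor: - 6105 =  - 3^1*5^1*11^1 * 37^1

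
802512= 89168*9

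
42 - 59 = - 17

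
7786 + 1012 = 8798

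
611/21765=611/21765  =  0.03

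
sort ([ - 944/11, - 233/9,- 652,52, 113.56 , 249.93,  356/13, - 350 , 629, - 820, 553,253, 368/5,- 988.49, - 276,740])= [- 988.49 , - 820, - 652, - 350, - 276, - 944/11, - 233/9,  356/13,52, 368/5 , 113.56, 249.93, 253, 553, 629,740 ]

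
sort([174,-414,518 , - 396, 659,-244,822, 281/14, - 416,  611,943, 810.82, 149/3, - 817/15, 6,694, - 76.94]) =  [ - 416, - 414, - 396, - 244, - 76.94, - 817/15,  6, 281/14, 149/3 , 174,518, 611 , 659,694,  810.82,  822, 943 ] 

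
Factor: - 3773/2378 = -2^(-1)*7^3*11^1*29^(-1)*41^( - 1 )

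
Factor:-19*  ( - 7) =133 = 7^1*19^1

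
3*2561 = 7683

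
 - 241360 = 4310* (  -  56 )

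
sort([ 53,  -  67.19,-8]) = [ - 67.19,  -  8,53]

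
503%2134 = 503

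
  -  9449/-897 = 9449/897 = 10.53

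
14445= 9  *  1605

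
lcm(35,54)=1890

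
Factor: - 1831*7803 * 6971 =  -3^3*17^2*1831^1*6971^1 = - 99596719503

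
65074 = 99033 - 33959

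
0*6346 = 0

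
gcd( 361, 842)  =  1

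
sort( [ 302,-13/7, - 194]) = [ -194, - 13/7, 302]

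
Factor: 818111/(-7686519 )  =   - 3^ (-1)*7^1*73^1*211^ (-1 )*1601^1*12143^ (-1)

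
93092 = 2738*34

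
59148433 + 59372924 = 118521357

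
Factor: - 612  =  -2^2*3^2 * 17^1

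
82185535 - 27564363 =54621172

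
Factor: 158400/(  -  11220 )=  -2^4*3^1*5^1*17^( - 1) = - 240/17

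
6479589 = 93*69673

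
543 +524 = 1067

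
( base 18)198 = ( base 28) HI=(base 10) 494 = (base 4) 13232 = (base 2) 111101110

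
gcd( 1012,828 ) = 92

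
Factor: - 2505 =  - 3^1 *5^1*167^1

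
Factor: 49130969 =17^1 *79^1*36583^1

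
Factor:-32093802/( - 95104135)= 2^1*3^2 * 5^(-1)*7^(-1)*13^1*97^( - 1 ) * 109^(  -  1)*257^( - 1)*137153^1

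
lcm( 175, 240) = 8400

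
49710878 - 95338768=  - 45627890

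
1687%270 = 67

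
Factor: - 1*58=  - 58=   - 2^1* 29^1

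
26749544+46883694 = 73633238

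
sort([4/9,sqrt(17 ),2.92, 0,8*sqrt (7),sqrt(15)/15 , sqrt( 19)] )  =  [0 , sqrt (15)/15,4/9, 2.92,sqrt(17), sqrt(19),8*sqrt( 7)]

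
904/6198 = 452/3099 = 0.15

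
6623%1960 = 743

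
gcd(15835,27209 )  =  1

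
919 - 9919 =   -  9000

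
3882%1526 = 830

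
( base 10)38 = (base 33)15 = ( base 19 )20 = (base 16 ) 26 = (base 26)1C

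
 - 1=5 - 6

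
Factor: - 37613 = -29^1*1297^1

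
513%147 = 72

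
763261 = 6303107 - 5539846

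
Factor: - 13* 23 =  - 13^1 *23^1=-299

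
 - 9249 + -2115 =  - 11364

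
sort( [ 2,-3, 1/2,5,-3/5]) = [-3, - 3/5 , 1/2, 2, 5]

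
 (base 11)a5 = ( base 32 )3J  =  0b1110011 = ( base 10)115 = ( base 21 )5A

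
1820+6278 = 8098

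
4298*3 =12894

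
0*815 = 0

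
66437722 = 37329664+29108058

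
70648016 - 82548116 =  - 11900100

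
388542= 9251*42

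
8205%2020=125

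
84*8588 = 721392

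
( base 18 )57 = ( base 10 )97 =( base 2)1100001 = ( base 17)5c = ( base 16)61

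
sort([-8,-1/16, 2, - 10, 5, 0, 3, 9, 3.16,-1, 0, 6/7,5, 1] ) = [-10, - 8,  -  1, - 1/16, 0, 0, 6/7,1,2 , 3, 3.16, 5,5, 9 ] 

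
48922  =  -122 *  (- 401)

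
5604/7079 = 5604/7079= 0.79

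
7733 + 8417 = 16150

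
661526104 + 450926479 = 1112452583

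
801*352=281952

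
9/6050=9/6050=0.00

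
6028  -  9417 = -3389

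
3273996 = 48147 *68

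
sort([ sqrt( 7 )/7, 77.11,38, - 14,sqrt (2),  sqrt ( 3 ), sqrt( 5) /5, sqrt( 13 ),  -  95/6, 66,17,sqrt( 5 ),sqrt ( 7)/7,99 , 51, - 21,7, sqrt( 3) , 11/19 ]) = [ - 21, - 95/6, - 14,sqrt ( 7 )/7,sqrt(7 ) /7,sqrt( 5)/5,11/19,sqrt( 2 ), sqrt(3 ), sqrt( 3 ), sqrt( 5 ), sqrt( 13),7,17,38 , 51,66,77.11,99]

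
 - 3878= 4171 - 8049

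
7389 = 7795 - 406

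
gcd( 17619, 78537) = 3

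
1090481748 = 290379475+800102273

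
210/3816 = 35/636 = 0.06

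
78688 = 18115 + 60573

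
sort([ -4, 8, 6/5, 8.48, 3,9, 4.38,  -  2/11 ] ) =[-4, - 2/11, 6/5, 3, 4.38,8, 8.48, 9] 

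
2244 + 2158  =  4402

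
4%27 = 4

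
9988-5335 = 4653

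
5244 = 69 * 76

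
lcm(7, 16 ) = 112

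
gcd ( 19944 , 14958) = 4986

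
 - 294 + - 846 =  - 1140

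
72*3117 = 224424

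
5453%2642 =169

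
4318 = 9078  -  4760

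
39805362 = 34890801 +4914561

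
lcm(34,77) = 2618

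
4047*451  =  1825197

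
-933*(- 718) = 669894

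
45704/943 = 48 + 440/943 = 48.47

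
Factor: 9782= 2^1 * 67^1*73^1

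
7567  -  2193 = 5374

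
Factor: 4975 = 5^2 * 199^1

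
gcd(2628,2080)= 4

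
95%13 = 4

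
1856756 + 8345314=10202070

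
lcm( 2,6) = 6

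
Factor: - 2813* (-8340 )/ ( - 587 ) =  - 2^2  *3^1*5^1*29^1*97^1*139^1*587^( - 1) = - 23460420/587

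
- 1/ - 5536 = 1/5536 = 0.00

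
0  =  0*740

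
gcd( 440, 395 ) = 5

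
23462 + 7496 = 30958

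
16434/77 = 213 + 3/7  =  213.43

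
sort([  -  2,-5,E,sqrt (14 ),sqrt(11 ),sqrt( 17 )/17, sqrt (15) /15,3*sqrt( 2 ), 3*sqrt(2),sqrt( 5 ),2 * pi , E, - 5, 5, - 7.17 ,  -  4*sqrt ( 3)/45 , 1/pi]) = [ - 7.17, - 5,-5, - 2, - 4*sqrt( 3) /45, sqrt ( 17 ) /17 , sqrt( 15 ) /15,1/pi,sqrt (5 ), E, E,sqrt( 11 ),sqrt( 14 ),3 * sqrt(2 ),3*sqrt(2),5, 2*pi] 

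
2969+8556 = 11525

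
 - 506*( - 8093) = 4095058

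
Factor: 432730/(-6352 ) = -2^( - 3 )* 5^1*109^1= - 545/8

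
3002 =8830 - 5828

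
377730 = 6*62955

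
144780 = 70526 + 74254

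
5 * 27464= 137320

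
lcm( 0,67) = 0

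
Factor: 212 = 2^2*53^1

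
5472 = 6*912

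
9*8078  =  72702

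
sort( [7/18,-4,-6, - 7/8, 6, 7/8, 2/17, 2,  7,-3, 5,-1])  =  [ - 6, - 4,-3, - 1, - 7/8,2/17, 7/18, 7/8 , 2, 5, 6,7]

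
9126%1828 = 1814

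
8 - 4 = 4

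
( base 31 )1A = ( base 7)56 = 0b101001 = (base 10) 41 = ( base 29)1C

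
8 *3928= 31424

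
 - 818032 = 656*( - 1247) 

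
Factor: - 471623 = - 41^1 * 11503^1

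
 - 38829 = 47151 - 85980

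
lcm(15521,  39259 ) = 667403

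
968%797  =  171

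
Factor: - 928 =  - 2^5*29^1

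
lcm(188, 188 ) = 188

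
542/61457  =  542/61457 =0.01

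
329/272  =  1 + 57/272 = 1.21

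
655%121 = 50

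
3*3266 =9798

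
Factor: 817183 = 817183^1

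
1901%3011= 1901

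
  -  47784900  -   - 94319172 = 46534272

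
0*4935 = 0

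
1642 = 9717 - 8075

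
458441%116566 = 108743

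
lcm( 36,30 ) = 180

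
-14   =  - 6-8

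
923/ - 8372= -1 + 573/644   =  - 0.11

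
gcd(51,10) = 1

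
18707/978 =18707/978=19.13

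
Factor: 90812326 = 2^1*11^1*23^1*179471^1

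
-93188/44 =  - 23297/11 = -  2117.91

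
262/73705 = 262/73705 = 0.00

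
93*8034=747162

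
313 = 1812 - 1499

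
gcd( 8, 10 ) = 2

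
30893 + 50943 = 81836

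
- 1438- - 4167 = 2729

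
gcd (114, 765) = 3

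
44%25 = 19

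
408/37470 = 68/6245=   0.01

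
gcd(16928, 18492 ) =92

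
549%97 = 64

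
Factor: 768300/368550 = 2^1*3^( - 3 )*7^( - 1)*197^1 = 394/189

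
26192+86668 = 112860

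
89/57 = 89/57 = 1.56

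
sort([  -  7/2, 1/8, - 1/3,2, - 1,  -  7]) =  [-7, - 7/2,-1,  -  1/3 , 1/8, 2 ] 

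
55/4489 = 55/4489 = 0.01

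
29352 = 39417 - 10065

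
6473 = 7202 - 729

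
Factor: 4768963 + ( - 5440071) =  - 671108 = -  2^2 * 167777^1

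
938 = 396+542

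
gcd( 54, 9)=9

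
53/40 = 53/40 =1.32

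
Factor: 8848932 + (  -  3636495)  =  5212437 = 3^1*1737479^1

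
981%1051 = 981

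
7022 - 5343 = 1679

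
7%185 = 7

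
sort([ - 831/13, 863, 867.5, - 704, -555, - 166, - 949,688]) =[ - 949, - 704, - 555, - 166,-831/13, 688, 863, 867.5 ]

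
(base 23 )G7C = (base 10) 8637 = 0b10000110111101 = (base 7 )34116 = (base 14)320d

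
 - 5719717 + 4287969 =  - 1431748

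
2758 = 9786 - 7028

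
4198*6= 25188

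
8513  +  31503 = 40016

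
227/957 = 227/957 =0.24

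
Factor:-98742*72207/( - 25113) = 2^1 * 3^2*7^1 * 11^( - 1)*71^1*113^1*761^(  -  1)*2351^1 = 2376621198/8371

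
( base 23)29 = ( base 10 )55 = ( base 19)2H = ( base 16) 37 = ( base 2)110111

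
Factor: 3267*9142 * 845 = 2^1*3^3 * 5^1*7^1*11^2*13^2 * 653^1= 25237542330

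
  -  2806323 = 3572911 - 6379234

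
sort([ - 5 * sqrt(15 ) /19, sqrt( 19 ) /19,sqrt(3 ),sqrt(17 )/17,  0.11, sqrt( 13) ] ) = [ - 5*sqrt( 15)/19 , 0.11 , sqrt(19 ) /19, sqrt(17 )/17, sqrt( 3), sqrt (13)]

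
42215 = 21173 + 21042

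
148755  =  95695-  - 53060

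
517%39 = 10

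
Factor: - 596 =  - 2^2*149^1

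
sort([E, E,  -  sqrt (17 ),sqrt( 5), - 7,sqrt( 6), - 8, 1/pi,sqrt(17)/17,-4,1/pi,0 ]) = [ - 8, - 7,  -  sqrt(17),-4, 0,sqrt( 17)/17,1/pi,1/pi, sqrt( 5),sqrt( 6),  E,E ] 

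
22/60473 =22/60473 = 0.00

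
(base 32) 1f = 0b101111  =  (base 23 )21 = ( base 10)47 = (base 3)1202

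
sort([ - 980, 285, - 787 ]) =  [ - 980, - 787, 285]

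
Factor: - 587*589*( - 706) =2^1 * 19^1 * 31^1*353^1*587^1 = 244094558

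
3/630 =1/210 = 0.00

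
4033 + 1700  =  5733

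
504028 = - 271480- - 775508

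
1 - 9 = - 8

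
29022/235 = 123 +117/235 = 123.50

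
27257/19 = 27257/19  =  1434.58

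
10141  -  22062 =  - 11921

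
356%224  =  132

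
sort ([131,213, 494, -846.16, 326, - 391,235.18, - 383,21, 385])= [-846.16,-391,-383,21, 131, 213,  235.18, 326, 385, 494 ] 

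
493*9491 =4679063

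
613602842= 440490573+173112269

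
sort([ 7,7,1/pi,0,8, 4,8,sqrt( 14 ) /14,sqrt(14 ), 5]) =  [0, sqrt( 14)/14,1/pi, sqrt(14),  4,  5  ,  7,  7,8, 8]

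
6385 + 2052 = 8437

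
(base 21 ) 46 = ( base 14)66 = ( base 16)5A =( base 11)82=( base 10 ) 90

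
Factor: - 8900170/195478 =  - 5^1*19^1*43^ ( - 1 ) * 139^1*337^1*2273^( - 1)  =  - 4450085/97739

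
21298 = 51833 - 30535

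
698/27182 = 349/13591=0.03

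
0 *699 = 0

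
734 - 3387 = - 2653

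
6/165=2/55 = 0.04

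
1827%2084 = 1827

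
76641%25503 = 132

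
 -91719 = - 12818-78901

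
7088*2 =14176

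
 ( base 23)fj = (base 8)554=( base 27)DD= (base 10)364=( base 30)c4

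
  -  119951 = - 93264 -26687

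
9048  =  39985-30937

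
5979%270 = 39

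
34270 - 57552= - 23282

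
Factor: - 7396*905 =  - 6693380= - 2^2*5^1 *43^2*181^1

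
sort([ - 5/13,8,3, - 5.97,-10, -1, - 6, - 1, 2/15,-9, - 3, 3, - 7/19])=[ - 10, - 9 , -6 , - 5.97, - 3, - 1,-1, -5/13, - 7/19,2/15,3, 3,8]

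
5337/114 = 1779/38=46.82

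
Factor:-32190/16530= - 19^( - 1 )* 37^1 = -37/19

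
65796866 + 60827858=126624724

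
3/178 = 3/178 = 0.02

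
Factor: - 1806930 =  - 2^1 * 3^2*5^1*17^1 *1181^1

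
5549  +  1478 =7027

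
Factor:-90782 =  - 2^1 * 19^1*2389^1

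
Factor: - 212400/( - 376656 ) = 3^1*5^2 * 7^( - 1)*19^( - 1 ) = 75/133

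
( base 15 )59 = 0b1010100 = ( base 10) 84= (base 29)2Q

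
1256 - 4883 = - 3627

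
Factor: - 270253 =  - 131^1*2063^1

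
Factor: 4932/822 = 2^1*3^1 = 6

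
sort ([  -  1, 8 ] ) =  [ - 1 , 8 ] 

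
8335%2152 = 1879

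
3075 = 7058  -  3983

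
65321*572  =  37363612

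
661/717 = 661/717 = 0.92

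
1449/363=3 + 120/121= 3.99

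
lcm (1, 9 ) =9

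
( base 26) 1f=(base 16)29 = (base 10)41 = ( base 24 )1H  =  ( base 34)17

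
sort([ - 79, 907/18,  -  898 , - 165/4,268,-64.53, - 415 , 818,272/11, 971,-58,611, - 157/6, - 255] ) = [ -898,- 415 , - 255, - 79, -64.53,  -  58, - 165/4,  -  157/6,272/11,907/18,268,611,818,971]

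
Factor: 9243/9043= 3^2*13^1*79^1*9043^(- 1 ) 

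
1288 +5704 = 6992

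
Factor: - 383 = - 383^1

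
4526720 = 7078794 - 2552074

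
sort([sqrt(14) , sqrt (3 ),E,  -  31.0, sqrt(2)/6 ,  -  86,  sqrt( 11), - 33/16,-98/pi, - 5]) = [ - 86, - 98/pi,  -  31.0, -5,-33/16, sqrt ( 2) /6,sqrt( 3), E,sqrt( 11 ), sqrt(14 )]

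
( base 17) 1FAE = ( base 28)C0O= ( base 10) 9432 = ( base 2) 10010011011000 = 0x24D8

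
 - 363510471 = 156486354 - 519996825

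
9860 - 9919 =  - 59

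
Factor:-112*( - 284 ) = 2^6*7^1*71^1 = 31808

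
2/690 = 1/345=0.00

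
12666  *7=88662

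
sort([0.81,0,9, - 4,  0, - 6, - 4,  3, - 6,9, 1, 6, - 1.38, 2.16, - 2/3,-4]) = [ - 6, - 6, - 4, - 4, - 4, - 1.38,  -  2/3, 0, 0, 0.81, 1,  2.16,3,6,9,9] 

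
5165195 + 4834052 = 9999247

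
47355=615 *77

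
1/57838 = 1/57838 = 0.00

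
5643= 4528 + 1115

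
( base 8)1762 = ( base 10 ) 1010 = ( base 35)su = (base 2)1111110010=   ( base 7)2642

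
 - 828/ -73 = 11 + 25/73 = 11.34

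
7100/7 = 1014 + 2/7=1014.29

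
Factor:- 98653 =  - 47^1*2099^1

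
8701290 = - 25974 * ( - 335)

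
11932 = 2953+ 8979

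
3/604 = 3/604=0.00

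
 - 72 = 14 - 86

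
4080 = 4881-801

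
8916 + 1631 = 10547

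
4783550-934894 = 3848656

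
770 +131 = 901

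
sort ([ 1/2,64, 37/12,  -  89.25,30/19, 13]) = [-89.25,1/2, 30/19, 37/12,13, 64] 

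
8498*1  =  8498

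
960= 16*60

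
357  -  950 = -593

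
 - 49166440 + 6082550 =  - 43083890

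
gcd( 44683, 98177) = 1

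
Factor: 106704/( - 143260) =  - 2^2*3^3*5^ ( - 1)*29^( - 1) = - 108/145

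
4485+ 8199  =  12684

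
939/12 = 313/4 = 78.25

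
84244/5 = 84244/5 = 16848.80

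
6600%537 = 156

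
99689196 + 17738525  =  117427721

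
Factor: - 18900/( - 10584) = 25/14 =2^( -1)  *  5^2*7^( - 1)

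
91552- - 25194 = 116746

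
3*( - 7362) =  - 22086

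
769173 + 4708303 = 5477476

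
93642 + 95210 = 188852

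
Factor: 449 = 449^1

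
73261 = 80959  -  7698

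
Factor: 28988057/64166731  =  7^2*37^1*59^1*271^1*587^( -1) * 109313^( - 1 ) 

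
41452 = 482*86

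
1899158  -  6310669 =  - 4411511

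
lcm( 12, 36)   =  36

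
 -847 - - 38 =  - 809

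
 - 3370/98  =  -1685/49 =-34.39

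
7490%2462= 104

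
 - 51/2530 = - 51/2530 = - 0.02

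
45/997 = 45/997 = 0.05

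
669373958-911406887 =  - 242032929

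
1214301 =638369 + 575932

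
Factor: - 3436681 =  - 3436681^1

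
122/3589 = 122/3589 =0.03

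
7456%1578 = 1144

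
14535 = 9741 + 4794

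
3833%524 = 165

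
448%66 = 52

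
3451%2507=944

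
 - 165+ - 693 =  - 858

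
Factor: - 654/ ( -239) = 2^1*3^1*109^1*239^( - 1 ) 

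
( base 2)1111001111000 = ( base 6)100040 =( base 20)ja0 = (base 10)7800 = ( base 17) 19ge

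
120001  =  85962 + 34039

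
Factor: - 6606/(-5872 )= 2^( - 3 )*3^2 = 9/8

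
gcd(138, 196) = 2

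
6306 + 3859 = 10165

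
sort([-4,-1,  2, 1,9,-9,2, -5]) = [ - 9,  -  5,-4 ,-1,1,2,2,  9 ] 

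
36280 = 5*7256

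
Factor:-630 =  - 2^1*3^2*5^1*7^1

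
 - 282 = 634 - 916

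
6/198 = 1/33 = 0.03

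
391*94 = 36754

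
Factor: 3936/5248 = 2^( - 2)*3^1 =3/4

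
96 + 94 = 190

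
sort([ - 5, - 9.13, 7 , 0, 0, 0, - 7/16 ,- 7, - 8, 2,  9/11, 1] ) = [  -  9.13,- 8,-7, - 5, - 7/16,0,0, 0 , 9/11, 1, 2,7] 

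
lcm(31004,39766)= 1829236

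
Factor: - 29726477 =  - 11^1*1091^1*2477^1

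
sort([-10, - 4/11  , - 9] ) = [ - 10, - 9 , - 4/11] 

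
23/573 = 23/573 =0.04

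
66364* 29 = 1924556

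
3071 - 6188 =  - 3117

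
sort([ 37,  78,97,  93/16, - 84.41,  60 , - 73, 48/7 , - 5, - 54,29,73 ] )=[ - 84.41 , - 73, - 54, - 5,  93/16,  48/7,29, 37, 60, 73, 78, 97 ]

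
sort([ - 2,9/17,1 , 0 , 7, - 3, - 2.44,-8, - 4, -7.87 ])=[ - 8, - 7.87, - 4 ,-3, - 2.44, - 2  ,  0, 9/17, 1,7 ]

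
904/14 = 452/7 = 64.57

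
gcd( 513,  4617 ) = 513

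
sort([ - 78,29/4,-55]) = [-78,-55,  29/4]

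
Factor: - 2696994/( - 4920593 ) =2^1*3^2*37^ ( -1)*269^1*557^1*132989^( - 1)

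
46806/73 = 46806/73 = 641.18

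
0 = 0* ( - 89)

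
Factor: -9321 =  - 3^1* 13^1*239^1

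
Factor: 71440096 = 2^5 *7^1*13^1*24533^1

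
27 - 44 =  - 17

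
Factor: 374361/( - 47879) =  - 993/127=- 3^1*127^( - 1 )*331^1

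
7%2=1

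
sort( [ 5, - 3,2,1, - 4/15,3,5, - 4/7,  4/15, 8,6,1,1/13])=[-3,  -  4/7 ,  -  4/15,1/13, 4/15 , 1,  1, 2,3,5,5,6,8 ] 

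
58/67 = 58/67 = 0.87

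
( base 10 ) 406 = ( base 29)E0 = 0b110010110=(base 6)1514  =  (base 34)bw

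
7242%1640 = 682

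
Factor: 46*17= 2^1*17^1 * 23^1 =782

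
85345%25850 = 7795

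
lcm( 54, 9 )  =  54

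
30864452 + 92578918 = 123443370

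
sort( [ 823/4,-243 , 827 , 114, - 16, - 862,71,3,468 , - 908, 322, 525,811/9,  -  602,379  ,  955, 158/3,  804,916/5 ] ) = [ - 908, - 862,  -  602, - 243, - 16,3,158/3, 71,811/9, 114,916/5,823/4,322,379 , 468,525, 804, 827,955] 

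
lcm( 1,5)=5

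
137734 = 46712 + 91022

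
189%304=189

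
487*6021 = 2932227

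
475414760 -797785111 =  - 322370351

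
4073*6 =24438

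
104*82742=8605168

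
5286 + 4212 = 9498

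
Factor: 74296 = 2^3*37^1*251^1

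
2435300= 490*4970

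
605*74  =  44770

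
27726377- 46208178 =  - 18481801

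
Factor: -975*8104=-2^3*3^1*5^2 *13^1*1013^1 = -7901400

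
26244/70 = 374+32/35 = 374.91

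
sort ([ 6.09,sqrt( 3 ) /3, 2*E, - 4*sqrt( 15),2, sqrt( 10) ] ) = [ - 4*sqrt( 15 ),sqrt (3 ) /3, 2,sqrt (10 ),2 * E,6.09] 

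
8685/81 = 107 + 2/9= 107.22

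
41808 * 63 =2633904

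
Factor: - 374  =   - 2^1*11^1*17^1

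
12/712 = 3/178 = 0.02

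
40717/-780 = - 53+623/780  =  -  52.20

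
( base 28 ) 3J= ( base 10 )103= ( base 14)75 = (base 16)67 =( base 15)6d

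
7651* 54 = 413154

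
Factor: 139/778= 2^( - 1)* 139^1* 389^( - 1)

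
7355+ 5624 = 12979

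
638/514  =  1+ 62/257 = 1.24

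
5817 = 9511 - 3694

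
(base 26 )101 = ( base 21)1b5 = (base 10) 677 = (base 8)1245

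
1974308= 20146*98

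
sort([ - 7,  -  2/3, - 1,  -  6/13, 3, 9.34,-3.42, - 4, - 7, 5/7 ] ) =[ - 7, - 7, - 4, - 3.42, - 1, - 2/3, - 6/13, 5/7, 3,9.34 ]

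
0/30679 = 0 = 0.00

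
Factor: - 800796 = - 2^2*3^1*66733^1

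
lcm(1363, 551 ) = 25897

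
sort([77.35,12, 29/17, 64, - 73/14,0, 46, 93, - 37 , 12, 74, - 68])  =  [ -68, - 37, - 73/14,0, 29/17,12, 12, 46, 64, 74,77.35,93 ] 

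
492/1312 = 3/8  =  0.38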